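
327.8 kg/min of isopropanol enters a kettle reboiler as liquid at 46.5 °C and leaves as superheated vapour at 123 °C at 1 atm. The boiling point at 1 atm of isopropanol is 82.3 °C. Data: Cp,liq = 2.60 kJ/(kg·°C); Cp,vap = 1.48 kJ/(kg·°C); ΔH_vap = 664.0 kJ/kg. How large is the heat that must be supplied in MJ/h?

liquid 46.5→82.3 °C: 93.08 kJ/kg
vaporisation at 82.3 °C: 664 kJ/kg
vapour 82.3→123 °C: 60.236 kJ/kg
Δh = 93.08 + 664 + 60.236 = 817.32 kJ/kg
Q = ṁ·Δh = 327.8 kg/min × 817.32 kJ/kg = 267920 kJ/min
|Q| = 4465.3 kW = 16075 MJ/h

Q = 16100 MJ/h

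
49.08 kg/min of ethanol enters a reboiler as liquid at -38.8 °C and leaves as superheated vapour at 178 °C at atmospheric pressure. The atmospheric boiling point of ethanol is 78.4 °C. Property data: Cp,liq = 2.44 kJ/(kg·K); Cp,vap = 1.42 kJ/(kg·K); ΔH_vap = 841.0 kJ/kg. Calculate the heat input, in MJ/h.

liquid -38.8→78.4 °C: 285.97 kJ/kg
vaporisation at 78.4 °C: 841 kJ/kg
vapour 78.4→178 °C: 141.43 kJ/kg
Δh = 285.97 + 841 + 141.43 = 1268.4 kJ/kg
Q = ṁ·Δh = 49.08 kg/min × 1268.4 kJ/kg = 62253 kJ/min
|Q| = 1037.6 kW = 3735.2 MJ/h

Q = 3740 MJ/h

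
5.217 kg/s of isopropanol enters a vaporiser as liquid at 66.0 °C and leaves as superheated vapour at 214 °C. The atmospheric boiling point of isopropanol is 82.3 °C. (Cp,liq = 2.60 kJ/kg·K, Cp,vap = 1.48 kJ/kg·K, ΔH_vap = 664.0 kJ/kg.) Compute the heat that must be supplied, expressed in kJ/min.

liquid 66.0→82.3 °C: 42.38 kJ/kg
vaporisation at 82.3 °C: 664 kJ/kg
vapour 82.3→214 °C: 194.92 kJ/kg
Δh = 42.38 + 664 + 194.92 = 901.3 kJ/kg
Q = ṁ·Δh = 5.217 kg/s × 901.3 kJ/kg = 4702.1 kJ/s
|Q| = 4702.1 kW = 282120 kJ/min

Q = 282000 kJ/min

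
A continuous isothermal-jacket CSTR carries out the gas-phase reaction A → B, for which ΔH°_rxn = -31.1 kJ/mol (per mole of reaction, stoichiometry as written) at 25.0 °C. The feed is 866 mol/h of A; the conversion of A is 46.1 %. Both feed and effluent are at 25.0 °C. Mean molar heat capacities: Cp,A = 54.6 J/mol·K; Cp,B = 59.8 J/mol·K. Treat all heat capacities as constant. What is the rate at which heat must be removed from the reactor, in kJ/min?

Extent of reaction ξ = 0.461 × 866 = 399.23 mol/h
Reaction term: ξ·ΔH°_rxn = 399.23 × -31.1 = -12416 kJ/h
Q = ΔH = -12416 kJ/h = -3.4489 kW
Heat removed = 206.93 kJ/min

Q_out = 207 kJ/min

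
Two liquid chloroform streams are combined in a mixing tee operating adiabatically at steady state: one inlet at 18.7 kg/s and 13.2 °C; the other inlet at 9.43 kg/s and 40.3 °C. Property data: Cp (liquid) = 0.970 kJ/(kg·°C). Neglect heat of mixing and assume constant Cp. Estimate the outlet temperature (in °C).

Energy balance with Q = 0: Σ ṁᵢCp,ᵢ(T_out − Tᵢ) = 0
T_out = Σ ṁᵢCp,ᵢTᵢ / Σ ṁᵢCp,ᵢ
      = 608.06 / 27.286 = 22.285 °C

T_out = 22.3 °C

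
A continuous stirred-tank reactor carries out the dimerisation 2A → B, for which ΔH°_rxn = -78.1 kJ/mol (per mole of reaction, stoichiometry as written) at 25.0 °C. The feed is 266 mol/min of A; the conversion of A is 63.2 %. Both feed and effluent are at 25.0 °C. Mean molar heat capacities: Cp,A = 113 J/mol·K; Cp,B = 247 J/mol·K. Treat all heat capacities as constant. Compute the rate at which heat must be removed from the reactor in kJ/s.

Q_out = 109 kJ/s

Extent of reaction ξ = 0.632 × 266 / 2 = 84.056 mol/min
Reaction term: ξ·ΔH°_rxn = 84.056 × -78.1 = -6564.8 kJ/min
Q = ΔH = -6564.8 kJ/min = -109.41 kW
Heat removed = 109.41 kJ/s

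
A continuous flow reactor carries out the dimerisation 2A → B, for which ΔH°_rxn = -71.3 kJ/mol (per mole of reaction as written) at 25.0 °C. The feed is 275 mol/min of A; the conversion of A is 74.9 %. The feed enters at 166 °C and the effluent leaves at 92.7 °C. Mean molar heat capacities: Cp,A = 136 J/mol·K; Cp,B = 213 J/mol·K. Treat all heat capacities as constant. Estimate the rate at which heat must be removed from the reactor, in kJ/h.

Q_out = 630000 kJ/h

Extent of reaction ξ = 0.749 × 275 / 2 = 102.99 mol/min
Reaction term: ξ·ΔH°_rxn = 102.99 × -71.3 = -7343 kJ/min
Sensible, feed 166→25 °C: -5273.4 kJ/min
Outlet flows (mol/min): A 69.025, B 102.99
Sensible, products 25→92.7 °C: 2120.6 kJ/min
Q = ΔH = -10496 kJ/min = -174.93 kW
Heat removed = 629750 kJ/h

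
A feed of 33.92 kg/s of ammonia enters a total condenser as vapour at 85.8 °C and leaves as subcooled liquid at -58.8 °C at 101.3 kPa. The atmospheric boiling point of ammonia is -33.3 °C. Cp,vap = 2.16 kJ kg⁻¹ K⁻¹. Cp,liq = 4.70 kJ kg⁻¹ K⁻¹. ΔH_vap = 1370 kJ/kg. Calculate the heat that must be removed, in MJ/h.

Q_c = 213000 MJ/h

vapour 85.8→-33.3 °C: -257.26 kJ/kg
condensation at -33.3 °C: -1370 kJ/kg
liquid -33.3→-58.8 °C: -119.85 kJ/kg
Δh = -257.26 + -1370 + -119.85 = -1747.1 kJ/kg
Q = ṁ·Δh = 33.92 kg/s × -1747.1 kJ/kg = -59262 kJ/s
|Q| = 59262 kW = 213340 MJ/h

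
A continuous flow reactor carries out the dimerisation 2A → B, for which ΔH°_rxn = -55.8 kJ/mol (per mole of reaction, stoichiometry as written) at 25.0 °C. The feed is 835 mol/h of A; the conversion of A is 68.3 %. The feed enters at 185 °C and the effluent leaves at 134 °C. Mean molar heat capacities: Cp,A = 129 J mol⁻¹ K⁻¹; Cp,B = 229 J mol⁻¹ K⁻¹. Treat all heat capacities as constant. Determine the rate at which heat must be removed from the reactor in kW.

Extent of reaction ξ = 0.683 × 835 / 2 = 285.15 mol/h
Reaction term: ξ·ΔH°_rxn = 285.15 × -55.8 = -15912 kJ/h
Sensible, feed 185→25 °C: -17234 kJ/h
Outlet flows (mol/h): A 264.69, B 285.15
Sensible, products 25→134 °C: 10840 kJ/h
Q = ΔH = -22306 kJ/h = -6.1962 kW
Heat removed = 6.1962 kW

Q_out = 6.20 kW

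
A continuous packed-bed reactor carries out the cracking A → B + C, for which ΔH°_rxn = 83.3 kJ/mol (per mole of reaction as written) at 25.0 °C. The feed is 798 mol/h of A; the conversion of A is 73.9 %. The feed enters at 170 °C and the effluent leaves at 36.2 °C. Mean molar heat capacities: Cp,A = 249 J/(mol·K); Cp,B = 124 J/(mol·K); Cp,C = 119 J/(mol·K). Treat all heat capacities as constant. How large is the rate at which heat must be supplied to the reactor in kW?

Q_in = 6.25 kW

Extent of reaction ξ = 0.739 × 798 = 589.72 mol/h
Reaction term: ξ·ΔH°_rxn = 589.72 × 83.3 = 49124 kJ/h
Sensible, feed 170→25 °C: -28812 kJ/h
Outlet flows (mol/h): A 208.28, B 589.72, C 589.72
Sensible, products 25→36.2 °C: 2185.8 kJ/h
Q = ΔH = 22498 kJ/h = 6.2494 kW
Heat supplied = 6.2494 kW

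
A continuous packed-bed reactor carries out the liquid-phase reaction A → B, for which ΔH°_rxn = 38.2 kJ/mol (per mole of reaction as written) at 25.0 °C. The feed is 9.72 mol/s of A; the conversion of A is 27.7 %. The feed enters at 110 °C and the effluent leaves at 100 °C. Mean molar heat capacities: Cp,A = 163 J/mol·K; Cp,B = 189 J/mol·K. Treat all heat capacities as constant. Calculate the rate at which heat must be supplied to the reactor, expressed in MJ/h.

Q_in = 332 MJ/h

Extent of reaction ξ = 0.277 × 9.72 = 2.6924 mol/s
Reaction term: ξ·ΔH°_rxn = 2.6924 × 38.2 = 102.85 kJ/s
Sensible, feed 110→25 °C: -134.67 kJ/s
Outlet flows (mol/s): A 7.0276, B 2.6924
Sensible, products 25→100 °C: 124.08 kJ/s
Q = ΔH = 92.258 kJ/s = 92.258 kW
Heat supplied = 332.13 MJ/h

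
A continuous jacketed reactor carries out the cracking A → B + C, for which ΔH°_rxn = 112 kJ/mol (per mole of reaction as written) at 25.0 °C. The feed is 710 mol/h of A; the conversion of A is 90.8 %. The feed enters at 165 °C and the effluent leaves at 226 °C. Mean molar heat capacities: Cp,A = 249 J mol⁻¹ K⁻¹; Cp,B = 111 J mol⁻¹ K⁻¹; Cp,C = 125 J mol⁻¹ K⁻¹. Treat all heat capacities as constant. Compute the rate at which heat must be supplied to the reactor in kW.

Q_in = 22.6 kW

Extent of reaction ξ = 0.908 × 710 = 644.68 mol/h
Reaction term: ξ·ΔH°_rxn = 644.68 × 112 = 72204 kJ/h
Sensible, feed 165→25 °C: -24751 kJ/h
Outlet flows (mol/h): A 65.32, B 644.68, C 644.68
Sensible, products 25→226 °C: 33850 kJ/h
Q = ΔH = 81304 kJ/h = 22.584 kW
Heat supplied = 22.584 kW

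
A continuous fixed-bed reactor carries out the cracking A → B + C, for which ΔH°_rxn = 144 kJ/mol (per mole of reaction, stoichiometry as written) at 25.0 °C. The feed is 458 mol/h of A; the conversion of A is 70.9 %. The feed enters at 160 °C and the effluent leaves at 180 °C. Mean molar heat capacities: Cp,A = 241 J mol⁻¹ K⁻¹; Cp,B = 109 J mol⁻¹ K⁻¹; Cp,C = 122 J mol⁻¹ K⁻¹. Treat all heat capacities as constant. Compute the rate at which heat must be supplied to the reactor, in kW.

Q_in = 13.5 kW

Extent of reaction ξ = 0.709 × 458 = 324.72 mol/h
Reaction term: ξ·ΔH°_rxn = 324.72 × 144 = 46760 kJ/h
Sensible, feed 160→25 °C: -14901 kJ/h
Outlet flows (mol/h): A 133.28, B 324.72, C 324.72
Sensible, products 25→180 °C: 16605 kJ/h
Q = ΔH = 48464 kJ/h = 13.462 kW
Heat supplied = 13.462 kW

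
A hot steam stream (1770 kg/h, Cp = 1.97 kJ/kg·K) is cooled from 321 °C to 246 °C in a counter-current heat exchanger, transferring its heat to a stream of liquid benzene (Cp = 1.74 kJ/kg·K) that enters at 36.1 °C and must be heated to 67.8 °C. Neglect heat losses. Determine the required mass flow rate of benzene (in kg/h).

Heat released by hot stream: Q = 1770 × 1.97 × (321 − 246) = 261520 kJ/h
Energy balance on cold side (adiabatic exchanger): Q = ṁ_c·Cp_c·(T_c,out − T_c,in)
ṁ_c = 261520 / [1.74 × (67.8 − 36.1)] = 4741.2 kg/h

ṁ_c = 4740 kg/h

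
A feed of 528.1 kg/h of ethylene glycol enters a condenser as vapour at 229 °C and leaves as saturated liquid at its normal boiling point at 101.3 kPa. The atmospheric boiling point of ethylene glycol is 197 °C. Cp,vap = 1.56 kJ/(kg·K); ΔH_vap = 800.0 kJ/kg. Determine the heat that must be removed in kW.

vapour 229→197 °C: -49.92 kJ/kg
condensation at 197 °C: -800 kJ/kg
Δh = -49.92 + -800 = -849.92 kJ/kg
Q = ṁ·Δh = 528.1 kg/h × -849.92 kJ/kg = -448840 kJ/h
|Q| = 124.68 kW

Q_c = 125 kW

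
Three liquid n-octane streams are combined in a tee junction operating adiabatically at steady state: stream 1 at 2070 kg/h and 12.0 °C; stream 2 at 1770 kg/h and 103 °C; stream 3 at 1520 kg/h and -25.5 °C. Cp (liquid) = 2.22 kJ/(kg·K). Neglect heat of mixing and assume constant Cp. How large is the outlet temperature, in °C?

Energy balance with Q = 0: Σ ṁᵢCp,ᵢ(T_out − Tᵢ) = 0
Σ ṁᵢCp,ᵢTᵢ = 2070×2.22×12.0 + 1770×2.22×103 + 1520×2.22×-25.5 = 373830
Σ ṁᵢCp,ᵢ = 2070×2.22 + 1770×2.22 + 1520×2.22 = 11899
T_out = 373830 / 11899 = 31.416 °C

T_out = 31.4 °C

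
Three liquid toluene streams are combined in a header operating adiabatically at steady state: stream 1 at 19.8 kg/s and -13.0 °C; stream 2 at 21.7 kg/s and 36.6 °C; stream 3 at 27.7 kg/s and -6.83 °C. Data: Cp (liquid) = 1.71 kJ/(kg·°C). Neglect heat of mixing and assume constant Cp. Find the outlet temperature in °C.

Adiabatic, steady state ⇒ Σ ṁᵢCp,ᵢ(T_out − Tᵢ) = 0
Σ ṁᵢCp,ᵢTᵢ = 19.8×1.71×-13.0 + 21.7×1.71×36.6 + 27.7×1.71×-6.83 = 594.45
Σ ṁᵢCp,ᵢ = 19.8×1.71 + 21.7×1.71 + 27.7×1.71 = 118.33
T_out = 594.45 / 118.33 = 5.0235 °C

T_out = 5.02 °C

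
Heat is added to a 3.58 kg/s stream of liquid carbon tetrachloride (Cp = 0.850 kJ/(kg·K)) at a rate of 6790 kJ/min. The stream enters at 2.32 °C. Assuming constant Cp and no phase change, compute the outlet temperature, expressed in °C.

Q = 6790 kJ/min = 113.17 kJ/s
ΔT = Q/(ṁ·Cp) = 113.17/(3.58×0.850) = 37.189 K
T_out = 2.32 + 37.189 = 39.509 °C

T_out = 39.5 °C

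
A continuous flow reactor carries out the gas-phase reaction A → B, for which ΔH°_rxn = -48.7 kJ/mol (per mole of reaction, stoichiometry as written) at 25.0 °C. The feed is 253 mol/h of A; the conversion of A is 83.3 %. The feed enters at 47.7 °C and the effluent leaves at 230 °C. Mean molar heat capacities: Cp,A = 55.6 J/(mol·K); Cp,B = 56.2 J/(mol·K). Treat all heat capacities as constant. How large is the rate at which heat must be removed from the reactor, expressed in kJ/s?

Q_out = 2.13 kJ/s

Extent of reaction ξ = 0.833 × 253 = 210.75 mol/h
Reaction term: ξ·ΔH°_rxn = 210.75 × -48.7 = -10263 kJ/h
Sensible, feed 47.7→25 °C: -319.32 kJ/h
Outlet flows (mol/h): A 42.251, B 210.75
Sensible, products 25→230 °C: 2909.6 kJ/h
Q = ΔH = -7673.2 kJ/h = -2.1314 kW
Heat removed = 2.1314 kJ/s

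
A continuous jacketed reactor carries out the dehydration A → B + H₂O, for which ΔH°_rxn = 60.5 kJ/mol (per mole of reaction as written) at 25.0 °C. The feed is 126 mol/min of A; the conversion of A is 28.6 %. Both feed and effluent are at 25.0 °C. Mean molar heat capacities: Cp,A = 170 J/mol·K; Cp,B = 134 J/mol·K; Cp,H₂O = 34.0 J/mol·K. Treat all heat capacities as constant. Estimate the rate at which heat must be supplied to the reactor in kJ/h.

Q_in = 131000 kJ/h

Extent of reaction ξ = 0.286 × 126 = 36.036 mol/min
Reaction term: ξ·ΔH°_rxn = 36.036 × 60.5 = 2180.2 kJ/min
Q = ΔH = 2180.2 kJ/min = 36.336 kW
Heat supplied = 130810 kJ/h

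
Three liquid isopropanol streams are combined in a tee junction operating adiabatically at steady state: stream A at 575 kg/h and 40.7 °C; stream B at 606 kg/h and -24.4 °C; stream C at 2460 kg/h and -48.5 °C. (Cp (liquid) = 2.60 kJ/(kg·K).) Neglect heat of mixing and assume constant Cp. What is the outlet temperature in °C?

T_out = -30.4 °C

Energy balance with Q = 0: Σ ṁᵢCp,ᵢ(T_out − Tᵢ) = 0
T_out = Σ ṁᵢCp,ᵢTᵢ / Σ ṁᵢCp,ᵢ
      = -287800 / 9466.6 = -30.402 °C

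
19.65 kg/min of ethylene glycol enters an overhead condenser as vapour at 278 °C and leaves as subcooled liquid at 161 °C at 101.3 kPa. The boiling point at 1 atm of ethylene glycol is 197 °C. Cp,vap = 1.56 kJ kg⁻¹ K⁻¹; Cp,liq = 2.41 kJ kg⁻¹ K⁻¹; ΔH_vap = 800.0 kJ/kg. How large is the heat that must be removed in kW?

vapour 278→197 °C: -126.36 kJ/kg
condensation at 197 °C: -800 kJ/kg
liquid 197→161 °C: -86.76 kJ/kg
Δh = -126.36 + -800 + -86.76 = -1013.1 kJ/kg
Q = ṁ·Δh = 19.65 kg/min × -1013.1 kJ/kg = -19908 kJ/min
|Q| = 331.8 kW

Q_c = 332 kW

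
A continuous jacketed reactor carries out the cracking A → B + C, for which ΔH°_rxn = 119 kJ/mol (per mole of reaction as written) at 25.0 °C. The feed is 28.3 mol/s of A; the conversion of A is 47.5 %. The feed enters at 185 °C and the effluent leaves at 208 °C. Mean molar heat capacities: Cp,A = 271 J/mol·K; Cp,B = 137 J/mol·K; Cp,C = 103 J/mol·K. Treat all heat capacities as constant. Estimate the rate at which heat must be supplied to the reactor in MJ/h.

Extent of reaction ξ = 0.475 × 28.3 = 13.442 mol/s
Reaction term: ξ·ΔH°_rxn = 13.442 × 119 = 1599.7 kJ/s
Sensible, feed 185→25 °C: -1227.1 kJ/s
Outlet flows (mol/s): A 14.858, B 13.442, C 13.442
Sensible, products 25→208 °C: 1327.2 kJ/s
Q = ΔH = 1699.8 kJ/s = 1699.8 kW
Heat supplied = 6119.3 MJ/h

Q_in = 6120 MJ/h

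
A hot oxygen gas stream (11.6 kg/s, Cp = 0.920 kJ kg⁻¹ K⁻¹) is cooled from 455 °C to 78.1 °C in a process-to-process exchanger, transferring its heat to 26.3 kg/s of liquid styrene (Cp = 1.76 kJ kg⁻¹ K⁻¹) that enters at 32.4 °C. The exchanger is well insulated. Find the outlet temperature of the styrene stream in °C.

T_c,out = 119 °C

Heat released by hot stream: Q = 11.6 × 0.920 × (455 − 78.1) = 4022.3 kJ/s
Energy balance on cold side (adiabatic exchanger): Q = ṁ_c·Cp_c·(T_c,out − T_c,in)
T_c,out = 32.4 + 4022.3/(26.3 × 1.76) = 119.3 °C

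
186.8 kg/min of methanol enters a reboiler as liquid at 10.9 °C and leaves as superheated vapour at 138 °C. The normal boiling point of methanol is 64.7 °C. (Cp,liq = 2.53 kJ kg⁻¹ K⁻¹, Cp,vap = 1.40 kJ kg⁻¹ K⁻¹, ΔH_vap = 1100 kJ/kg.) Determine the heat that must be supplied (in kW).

Q = 4170 kW

liquid 10.9→64.7 °C: 136.11 kJ/kg
vaporisation at 64.7 °C: 1100 kJ/kg
vapour 64.7→138 °C: 102.62 kJ/kg
Δh = 136.11 + 1100 + 102.62 = 1338.7 kJ/kg
Q = ṁ·Δh = 186.8 kg/min × 1338.7 kJ/kg = 250080 kJ/min
|Q| = 4167.9 kW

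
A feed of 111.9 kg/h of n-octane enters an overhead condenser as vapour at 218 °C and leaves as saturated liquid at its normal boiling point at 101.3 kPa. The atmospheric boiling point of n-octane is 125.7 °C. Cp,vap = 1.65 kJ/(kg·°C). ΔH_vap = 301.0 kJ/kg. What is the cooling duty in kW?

vapour 218→125.7 °C: -152.29 kJ/kg
condensation at 125.7 °C: -301 kJ/kg
Δh = -152.29 + -301 = -453.29 kJ/kg
Q = ṁ·Δh = 111.9 kg/h × -453.29 kJ/kg = -50724 kJ/h
|Q| = 14.09 kW

Q_c = 14.1 kW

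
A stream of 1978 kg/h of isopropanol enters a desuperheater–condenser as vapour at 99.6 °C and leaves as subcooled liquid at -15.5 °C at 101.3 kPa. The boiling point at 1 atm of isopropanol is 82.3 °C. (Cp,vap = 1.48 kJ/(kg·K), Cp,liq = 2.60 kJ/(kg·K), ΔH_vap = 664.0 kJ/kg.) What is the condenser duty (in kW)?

Q_c = 519 kW

vapour 99.6→82.3 °C: -25.604 kJ/kg
condensation at 82.3 °C: -664 kJ/kg
liquid 82.3→-15.5 °C: -254.28 kJ/kg
Δh = -25.604 + -664 + -254.28 = -943.88 kJ/kg
Q = ṁ·Δh = 1978 kg/h × -943.88 kJ/kg = -1.867e+06 kJ/h
|Q| = 518.61 kW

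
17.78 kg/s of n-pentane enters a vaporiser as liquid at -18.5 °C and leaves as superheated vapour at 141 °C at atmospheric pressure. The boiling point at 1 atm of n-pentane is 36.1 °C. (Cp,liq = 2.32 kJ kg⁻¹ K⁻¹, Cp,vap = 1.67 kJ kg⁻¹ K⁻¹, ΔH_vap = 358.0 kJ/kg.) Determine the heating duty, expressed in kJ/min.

liquid -18.5→36.1 °C: 126.67 kJ/kg
vaporisation at 36.1 °C: 358 kJ/kg
vapour 36.1→141 °C: 175.18 kJ/kg
Δh = 126.67 + 358 + 175.18 = 659.86 kJ/kg
Q = ṁ·Δh = 17.78 kg/s × 659.86 kJ/kg = 11732 kJ/s
|Q| = 11732 kW = 703930 kJ/min

Q = 704000 kJ/min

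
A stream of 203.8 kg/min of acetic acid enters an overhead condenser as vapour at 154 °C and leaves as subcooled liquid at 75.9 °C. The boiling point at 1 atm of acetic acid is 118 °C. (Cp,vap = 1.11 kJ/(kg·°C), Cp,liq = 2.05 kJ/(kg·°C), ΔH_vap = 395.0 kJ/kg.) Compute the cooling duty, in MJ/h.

Q_c = 6370 MJ/h

vapour 154→118 °C: -39.96 kJ/kg
condensation at 118 °C: -395 kJ/kg
liquid 118→75.9 °C: -86.305 kJ/kg
Δh = -39.96 + -395 + -86.305 = -521.26 kJ/kg
Q = ṁ·Δh = 203.8 kg/min × -521.26 kJ/kg = -106230 kJ/min
|Q| = 1770.6 kW = 6374 MJ/h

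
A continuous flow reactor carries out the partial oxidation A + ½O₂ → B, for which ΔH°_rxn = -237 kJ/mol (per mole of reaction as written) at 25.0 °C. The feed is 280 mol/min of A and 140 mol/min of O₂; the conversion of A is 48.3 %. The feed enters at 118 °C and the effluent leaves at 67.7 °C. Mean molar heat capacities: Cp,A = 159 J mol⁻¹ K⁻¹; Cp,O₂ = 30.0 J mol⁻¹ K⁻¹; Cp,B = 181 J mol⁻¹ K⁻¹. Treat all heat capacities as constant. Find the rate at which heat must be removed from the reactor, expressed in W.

Extent of reaction ξ = 0.483 × 280 = 135.24 mol/min
Reaction term: ξ·ΔH°_rxn = 135.24 × -237 = -32052 kJ/min
Sensible, feed 118→25 °C: -4531 kJ/min
Outlet flows (mol/min): A 144.76, O₂ 72.38, B 135.24
Sensible, products 25→67.7 °C: 2120.8 kJ/min
Q = ΔH = -34462 kJ/min = -574.37 kW
Heat removed = 574370 W

Q_out = 574000 W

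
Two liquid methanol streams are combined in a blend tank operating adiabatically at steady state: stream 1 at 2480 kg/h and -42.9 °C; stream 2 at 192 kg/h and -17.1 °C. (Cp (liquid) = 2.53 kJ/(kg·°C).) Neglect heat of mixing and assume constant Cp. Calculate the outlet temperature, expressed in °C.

No heat crosses the boundary, so H_out = H_in.
Σ ṁᵢCp,ᵢTᵢ = 2480×2.53×-42.9 + 192×2.53×-17.1 = -277480
Σ ṁᵢCp,ᵢ = 2480×2.53 + 192×2.53 = 6760.2
T_out = -277480 / 6760.2 = -41.046 °C

T_out = -41.0 °C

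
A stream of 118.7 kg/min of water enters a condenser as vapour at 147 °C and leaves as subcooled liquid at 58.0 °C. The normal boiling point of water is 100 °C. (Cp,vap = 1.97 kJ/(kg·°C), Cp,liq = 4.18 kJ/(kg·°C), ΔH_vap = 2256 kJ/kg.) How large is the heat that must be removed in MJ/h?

Q_c = 18000 MJ/h

vapour 147→100 °C: -92.59 kJ/kg
condensation at 100 °C: -2256 kJ/kg
liquid 100→58.0 °C: -175.56 kJ/kg
Δh = -92.59 + -2256 + -175.56 = -2524.2 kJ/kg
Q = ṁ·Δh = 118.7 kg/min × -2524.2 kJ/kg = -299620 kJ/min
|Q| = 4993.6 kW = 17977 MJ/h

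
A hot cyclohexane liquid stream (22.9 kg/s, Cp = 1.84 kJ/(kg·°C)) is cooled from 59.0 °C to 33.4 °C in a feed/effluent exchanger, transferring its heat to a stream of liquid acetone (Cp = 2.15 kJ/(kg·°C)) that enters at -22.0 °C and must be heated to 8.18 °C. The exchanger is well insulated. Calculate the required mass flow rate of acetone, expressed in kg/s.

Heat released by hot stream: Q = 22.9 × 1.84 × (59.0 − 33.4) = 1078.7 kJ/s
Energy balance on cold side (adiabatic exchanger): Q = ṁ_c·Cp_c·(T_c,out − T_c,in)
ṁ_c = 1078.7 / [2.15 × (8.18 − -22.0)] = 16.624 kg/s

ṁ_c = 16.6 kg/s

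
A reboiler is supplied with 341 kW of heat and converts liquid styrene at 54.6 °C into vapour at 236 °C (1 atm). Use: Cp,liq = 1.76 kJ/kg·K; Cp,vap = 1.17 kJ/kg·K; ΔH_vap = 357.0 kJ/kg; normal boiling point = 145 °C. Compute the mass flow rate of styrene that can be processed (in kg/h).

ṁ = 1970 kg/h

Δh = 1.76×(145−54.6) + 357.0 + 1.17×(236−145) = 622.57 kJ/kg
Q = 341 kW = 341 kJ/s = 1.2276e+06 kJ/h
ṁ = Q/Δh = 1.2276e+06 / 622.57 = 1971.8 kg/h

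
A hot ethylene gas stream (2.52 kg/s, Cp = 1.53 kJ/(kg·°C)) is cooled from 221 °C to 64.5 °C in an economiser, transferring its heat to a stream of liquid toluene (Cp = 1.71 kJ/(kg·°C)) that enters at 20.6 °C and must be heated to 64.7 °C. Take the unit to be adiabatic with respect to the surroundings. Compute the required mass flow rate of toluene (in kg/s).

ṁ_c = 8.00 kg/s

Heat released by hot stream: Q = 2.52 × 1.53 × (221 − 64.5) = 603.4 kJ/s
Energy balance on cold side (adiabatic exchanger): Q = ṁ_c·Cp_c·(T_c,out − T_c,in)
ṁ_c = 603.4 / [1.71 × (64.7 − 20.6)] = 8.0015 kg/s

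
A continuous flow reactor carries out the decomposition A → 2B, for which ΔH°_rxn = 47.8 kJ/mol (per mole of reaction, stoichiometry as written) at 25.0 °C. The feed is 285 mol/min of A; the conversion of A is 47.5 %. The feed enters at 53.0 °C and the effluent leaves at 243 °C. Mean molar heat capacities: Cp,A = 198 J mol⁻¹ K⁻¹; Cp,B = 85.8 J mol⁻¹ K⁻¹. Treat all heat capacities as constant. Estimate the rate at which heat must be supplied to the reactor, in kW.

Extent of reaction ξ = 0.475 × 285 = 135.38 mol/min
Reaction term: ξ·ΔH°_rxn = 135.38 × 47.8 = 6470.9 kJ/min
Sensible, feed 53.0→25 °C: -1580 kJ/min
Outlet flows (mol/min): A 149.62, B 270.75
Sensible, products 25→243 °C: 11523 kJ/min
Q = ΔH = 16414 kJ/min = 273.56 kW
Heat supplied = 273.56 kW

Q_in = 274 kW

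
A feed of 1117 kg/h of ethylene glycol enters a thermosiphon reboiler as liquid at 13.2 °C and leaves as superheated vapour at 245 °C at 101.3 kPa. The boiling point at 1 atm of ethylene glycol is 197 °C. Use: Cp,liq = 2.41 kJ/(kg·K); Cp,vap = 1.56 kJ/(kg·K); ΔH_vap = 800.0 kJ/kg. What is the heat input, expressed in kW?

liquid 13.2→197 °C: 442.96 kJ/kg
vaporisation at 197 °C: 800 kJ/kg
vapour 197→245 °C: 74.88 kJ/kg
Δh = 442.96 + 800 + 74.88 = 1317.8 kJ/kg
Q = ṁ·Δh = 1117 kg/h × 1317.8 kJ/kg = 1.472e+06 kJ/h
|Q| = 408.9 kW

Q = 409 kW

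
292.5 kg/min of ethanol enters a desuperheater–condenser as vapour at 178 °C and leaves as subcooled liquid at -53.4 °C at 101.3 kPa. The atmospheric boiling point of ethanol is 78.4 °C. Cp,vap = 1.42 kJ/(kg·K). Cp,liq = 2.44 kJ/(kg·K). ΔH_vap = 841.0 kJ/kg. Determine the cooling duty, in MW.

vapour 178→78.4 °C: -141.43 kJ/kg
condensation at 78.4 °C: -841 kJ/kg
liquid 78.4→-53.4 °C: -321.59 kJ/kg
Δh = -141.43 + -841 + -321.59 = -1304 kJ/kg
Q = ṁ·Δh = 292.5 kg/min × -1304 kJ/kg = -381430 kJ/min
|Q| = 6357.1 kW = 6.3571 MW

Q_c = 6.36 MW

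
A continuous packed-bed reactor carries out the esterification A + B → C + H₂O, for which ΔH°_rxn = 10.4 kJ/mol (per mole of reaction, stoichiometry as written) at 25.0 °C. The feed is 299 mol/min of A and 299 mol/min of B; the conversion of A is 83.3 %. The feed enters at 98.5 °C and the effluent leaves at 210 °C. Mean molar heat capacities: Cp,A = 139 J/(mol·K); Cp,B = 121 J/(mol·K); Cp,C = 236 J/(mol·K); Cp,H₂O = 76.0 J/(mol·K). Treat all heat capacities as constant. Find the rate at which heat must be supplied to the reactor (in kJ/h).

Extent of reaction ξ = 0.833 × 299 = 249.07 mol/min
Reaction term: ξ·ΔH°_rxn = 249.07 × 10.4 = 2590.3 kJ/min
Sensible, feed 98.5→25 °C: -5713.9 kJ/min
Outlet flows (mol/min): A 49.933, B 49.933, C 249.07, H₂O 249.07
Sensible, products 25→210 °C: 16778 kJ/min
Q = ΔH = 13654 kJ/min = 227.57 kW
Heat supplied = 819260 kJ/h

Q_in = 819000 kJ/h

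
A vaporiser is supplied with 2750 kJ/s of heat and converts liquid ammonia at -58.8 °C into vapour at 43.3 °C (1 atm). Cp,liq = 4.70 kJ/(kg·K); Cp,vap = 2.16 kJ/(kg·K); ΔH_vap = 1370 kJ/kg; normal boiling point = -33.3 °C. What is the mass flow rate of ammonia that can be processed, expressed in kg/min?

Δh = 4.70×(-33.3−-58.8) + 1370 + 2.16×(43.3−-33.3) = 1655.3 kJ/kg
Q = 2750 kJ/s = 2750 kJ/s = 165000 kJ/min
ṁ = Q/Δh = 165000 / 1655.3 = 99.679 kg/min

ṁ = 99.7 kg/min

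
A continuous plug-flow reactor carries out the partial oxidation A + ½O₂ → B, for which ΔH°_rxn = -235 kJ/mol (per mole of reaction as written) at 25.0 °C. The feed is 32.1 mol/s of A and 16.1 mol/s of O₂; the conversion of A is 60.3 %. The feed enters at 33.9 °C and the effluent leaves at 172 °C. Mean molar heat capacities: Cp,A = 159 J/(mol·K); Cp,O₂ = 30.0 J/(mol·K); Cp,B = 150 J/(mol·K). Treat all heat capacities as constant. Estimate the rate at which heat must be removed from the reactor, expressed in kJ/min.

Extent of reaction ξ = 0.603 × 32.1 = 19.356 mol/s
Reaction term: ξ·ΔH°_rxn = 19.356 × -235 = -4548.7 kJ/s
Sensible, feed 33.9→25 °C: -49.723 kJ/s
Outlet flows (mol/s): A 12.744, O₂ 6.4219, B 19.356
Sensible, products 25→172 °C: 752.99 kJ/s
Q = ΔH = -3845.5 kJ/s = -3845.5 kW
Heat removed = 230730 kJ/min

Q_out = 231000 kJ/min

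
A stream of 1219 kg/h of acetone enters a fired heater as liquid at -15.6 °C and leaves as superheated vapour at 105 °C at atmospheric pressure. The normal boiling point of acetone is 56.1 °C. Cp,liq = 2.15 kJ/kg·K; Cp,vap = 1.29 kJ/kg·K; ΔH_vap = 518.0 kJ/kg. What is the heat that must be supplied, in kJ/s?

Q = 249 kJ/s

liquid -15.6→56.1 °C: 154.16 kJ/kg
vaporisation at 56.1 °C: 518 kJ/kg
vapour 56.1→105 °C: 63.081 kJ/kg
Δh = 154.16 + 518 + 63.081 = 735.24 kJ/kg
Q = ṁ·Δh = 1219 kg/h × 735.24 kJ/kg = 896250 kJ/h
|Q| = 248.96 kW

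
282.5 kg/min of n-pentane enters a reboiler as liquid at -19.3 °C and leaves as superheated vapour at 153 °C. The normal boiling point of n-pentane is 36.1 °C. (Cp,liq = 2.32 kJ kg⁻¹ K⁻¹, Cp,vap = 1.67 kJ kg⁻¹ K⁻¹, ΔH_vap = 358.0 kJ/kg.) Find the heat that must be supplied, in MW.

Q = 3.21 MW

liquid -19.3→36.1 °C: 128.53 kJ/kg
vaporisation at 36.1 °C: 358 kJ/kg
vapour 36.1→153 °C: 195.22 kJ/kg
Δh = 128.53 + 358 + 195.22 = 681.75 kJ/kg
Q = ṁ·Δh = 282.5 kg/min × 681.75 kJ/kg = 192590 kJ/min
|Q| = 3209.9 kW = 3.2099 MW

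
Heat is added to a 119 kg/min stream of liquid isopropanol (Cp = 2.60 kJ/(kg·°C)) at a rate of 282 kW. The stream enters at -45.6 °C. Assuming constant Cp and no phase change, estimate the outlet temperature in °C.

Q = 282 kW = 16920 kJ/min
ΔT = Q/(ṁ·Cp) = 16920/(119×2.60) = 54.686 K
T_out = -45.6 + 54.686 = 9.0865 °C

T_out = 9.09 °C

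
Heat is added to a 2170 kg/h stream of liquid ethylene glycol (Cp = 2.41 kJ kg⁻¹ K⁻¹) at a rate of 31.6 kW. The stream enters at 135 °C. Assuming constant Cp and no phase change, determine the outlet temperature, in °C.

T_out = 157 °C

Q = 31.6 kW = 113760 kJ/h
ΔT = Q/(ṁ·Cp) = 113760/(2170×2.41) = 21.753 K
T_out = 135 + 21.753 = 156.75 °C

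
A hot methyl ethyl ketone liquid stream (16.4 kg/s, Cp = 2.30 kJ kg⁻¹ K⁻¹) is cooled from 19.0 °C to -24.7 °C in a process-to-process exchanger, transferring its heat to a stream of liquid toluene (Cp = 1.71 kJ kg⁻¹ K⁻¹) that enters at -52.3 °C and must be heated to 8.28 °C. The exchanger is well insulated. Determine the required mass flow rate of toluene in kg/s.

ṁ_c = 15.9 kg/s

Heat released by hot stream: Q = 16.4 × 2.30 × (19.0 − -24.7) = 1648.4 kJ/s
Energy balance on cold side (adiabatic exchanger): Q = ṁ_c·Cp_c·(T_c,out − T_c,in)
ṁ_c = 1648.4 / [1.71 × (8.28 − -52.3)] = 15.912 kg/s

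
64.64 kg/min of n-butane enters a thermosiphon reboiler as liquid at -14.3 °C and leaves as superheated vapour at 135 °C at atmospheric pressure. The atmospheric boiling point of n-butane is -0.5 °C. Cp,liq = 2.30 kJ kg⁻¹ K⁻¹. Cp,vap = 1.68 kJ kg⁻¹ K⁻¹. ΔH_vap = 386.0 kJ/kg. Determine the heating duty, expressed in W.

Q = 695000 W

liquid -14.3→-0.5 °C: 31.74 kJ/kg
vaporisation at -0.5 °C: 386 kJ/kg
vapour -0.5→135 °C: 227.64 kJ/kg
Δh = 31.74 + 386 + 227.64 = 645.38 kJ/kg
Q = ṁ·Δh = 64.64 kg/min × 645.38 kJ/kg = 41717 kJ/min
|Q| = 695.29 kW = 695290 W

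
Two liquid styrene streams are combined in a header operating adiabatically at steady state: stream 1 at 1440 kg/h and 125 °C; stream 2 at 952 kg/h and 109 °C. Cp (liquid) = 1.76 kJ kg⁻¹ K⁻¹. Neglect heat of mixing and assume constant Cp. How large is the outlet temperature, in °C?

Adiabatic, steady state ⇒ Σ ṁᵢCp,ᵢ(T_out − Tᵢ) = 0
T_out = Σ ṁᵢCp,ᵢTᵢ / Σ ṁᵢCp,ᵢ
      = 499430 / 4209.9 = 118.63 °C

T_out = 119 °C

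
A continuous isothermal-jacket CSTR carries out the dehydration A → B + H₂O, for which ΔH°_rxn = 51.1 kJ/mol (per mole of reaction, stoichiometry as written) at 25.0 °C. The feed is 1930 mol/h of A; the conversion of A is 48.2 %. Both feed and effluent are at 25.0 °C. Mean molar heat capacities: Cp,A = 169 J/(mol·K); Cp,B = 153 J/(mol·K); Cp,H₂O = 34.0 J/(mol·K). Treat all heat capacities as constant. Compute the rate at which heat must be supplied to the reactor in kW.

Extent of reaction ξ = 0.482 × 1930 = 930.26 mol/h
Reaction term: ξ·ΔH°_rxn = 930.26 × 51.1 = 47536 kJ/h
Q = ΔH = 47536 kJ/h = 13.205 kW
Heat supplied = 13.205 kW

Q_in = 13.2 kW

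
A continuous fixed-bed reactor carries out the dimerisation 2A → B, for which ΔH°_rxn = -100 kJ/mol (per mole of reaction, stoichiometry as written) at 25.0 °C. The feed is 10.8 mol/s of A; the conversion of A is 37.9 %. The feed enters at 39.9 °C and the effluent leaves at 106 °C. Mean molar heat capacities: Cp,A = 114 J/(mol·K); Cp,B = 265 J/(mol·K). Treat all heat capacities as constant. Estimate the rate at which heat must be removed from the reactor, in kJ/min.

Extent of reaction ξ = 0.379 × 10.8 / 2 = 2.0466 mol/s
Reaction term: ξ·ΔH°_rxn = 2.0466 × -100 = -204.66 kJ/s
Sensible, feed 39.9→25 °C: -18.345 kJ/s
Outlet flows (mol/s): A 6.7068, B 2.0466
Sensible, products 25→106 °C: 105.86 kJ/s
Q = ΔH = -117.14 kJ/s = -117.14 kW
Heat removed = 7028.6 kJ/min

Q_out = 7030 kJ/min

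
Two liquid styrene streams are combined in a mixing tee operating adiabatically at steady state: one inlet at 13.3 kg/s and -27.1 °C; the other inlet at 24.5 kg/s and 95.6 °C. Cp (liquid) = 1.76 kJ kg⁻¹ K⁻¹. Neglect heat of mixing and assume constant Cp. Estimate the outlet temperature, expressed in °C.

T_out = 52.4 °C

Energy balance with Q = 0: Σ ṁᵢCp,ᵢ(T_out − Tᵢ) = 0
T_out = Σ ṁᵢCp,ᵢTᵢ / Σ ṁᵢCp,ᵢ
      = 3487.9 / 66.528 = 52.428 °C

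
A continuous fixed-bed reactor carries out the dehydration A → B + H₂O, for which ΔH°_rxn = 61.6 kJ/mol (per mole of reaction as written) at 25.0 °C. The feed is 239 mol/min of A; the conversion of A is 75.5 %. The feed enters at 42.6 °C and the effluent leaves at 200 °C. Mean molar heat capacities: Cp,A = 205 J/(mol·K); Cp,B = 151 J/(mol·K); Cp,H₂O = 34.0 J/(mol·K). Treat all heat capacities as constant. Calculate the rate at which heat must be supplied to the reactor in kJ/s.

Q_in = 303 kJ/s

Extent of reaction ξ = 0.755 × 239 = 180.44 mol/min
Reaction term: ξ·ΔH°_rxn = 180.44 × 61.6 = 11115 kJ/min
Sensible, feed 42.6→25 °C: -862.31 kJ/min
Outlet flows (mol/min): A 58.555, B 180.44, H₂O 180.44
Sensible, products 25→200 °C: 7942.6 kJ/min
Q = ΔH = 18196 kJ/min = 303.26 kW
Heat supplied = 303.26 kJ/s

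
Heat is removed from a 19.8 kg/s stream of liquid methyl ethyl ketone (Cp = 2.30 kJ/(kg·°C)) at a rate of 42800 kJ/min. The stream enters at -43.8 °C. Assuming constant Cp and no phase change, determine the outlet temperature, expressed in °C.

T_out = -59.5 °C

Q = 42800 kJ/min = 713.33 kJ/s
ΔT = Q/(ṁ·Cp) = 713.33/(19.8×2.30) = 15.664 K
T_out = -43.8 − 15.664 = -59.464 °C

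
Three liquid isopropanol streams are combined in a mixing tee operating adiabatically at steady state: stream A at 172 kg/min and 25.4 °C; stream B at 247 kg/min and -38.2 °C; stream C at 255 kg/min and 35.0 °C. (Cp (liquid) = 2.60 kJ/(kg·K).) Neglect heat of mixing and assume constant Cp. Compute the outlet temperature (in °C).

Adiabatic, steady state ⇒ Σ ṁᵢCp,ᵢ(T_out − Tᵢ) = 0
Σ ṁᵢCp,ᵢTᵢ = 172×2.60×25.4 + 247×2.60×-38.2 + 255×2.60×35.0 = 10032
Σ ṁᵢCp,ᵢ = 172×2.60 + 247×2.60 + 255×2.60 = 1752.4
T_out = 10032 / 1752.4 = 5.7246 °C

T_out = 5.72 °C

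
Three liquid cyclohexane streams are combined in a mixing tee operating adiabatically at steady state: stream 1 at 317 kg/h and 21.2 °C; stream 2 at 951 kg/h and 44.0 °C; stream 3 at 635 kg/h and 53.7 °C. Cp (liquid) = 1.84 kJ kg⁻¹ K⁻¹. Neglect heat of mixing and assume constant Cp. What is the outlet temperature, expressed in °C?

Adiabatic, steady state ⇒ Σ ṁᵢCp,ᵢ(T_out − Tᵢ) = 0
Σ ṁᵢCp,ᵢTᵢ = 317×1.84×21.2 + 951×1.84×44.0 + 635×1.84×53.7 = 152100
Σ ṁᵢCp,ᵢ = 317×1.84 + 951×1.84 + 635×1.84 = 3501.5
T_out = 152100 / 3501.5 = 43.439 °C

T_out = 43.4 °C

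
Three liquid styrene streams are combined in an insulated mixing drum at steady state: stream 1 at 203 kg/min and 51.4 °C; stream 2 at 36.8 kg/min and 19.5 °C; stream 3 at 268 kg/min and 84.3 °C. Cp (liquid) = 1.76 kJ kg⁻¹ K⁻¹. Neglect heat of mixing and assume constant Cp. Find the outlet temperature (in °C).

Energy balance with Q = 0: Σ ṁᵢCp,ᵢ(T_out − Tᵢ) = 0
T_out = Σ ṁᵢCp,ᵢTᵢ / Σ ṁᵢCp,ᵢ
      = 59390 / 893.73 = 66.452 °C

T_out = 66.5 °C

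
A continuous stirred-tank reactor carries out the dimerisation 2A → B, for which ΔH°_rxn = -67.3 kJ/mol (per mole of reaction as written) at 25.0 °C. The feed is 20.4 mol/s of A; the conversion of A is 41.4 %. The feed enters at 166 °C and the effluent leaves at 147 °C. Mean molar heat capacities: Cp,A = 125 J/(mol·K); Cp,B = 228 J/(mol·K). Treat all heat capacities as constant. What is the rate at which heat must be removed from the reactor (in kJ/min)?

Extent of reaction ξ = 0.414 × 20.4 / 2 = 4.2228 mol/s
Reaction term: ξ·ΔH°_rxn = 4.2228 × -67.3 = -284.19 kJ/s
Sensible, feed 166→25 °C: -359.55 kJ/s
Outlet flows (mol/s): A 11.954, B 4.2228
Sensible, products 25→147 °C: 299.77 kJ/s
Q = ΔH = -343.98 kJ/s = -343.98 kW
Heat removed = 20639 kJ/min

Q_out = 20600 kJ/min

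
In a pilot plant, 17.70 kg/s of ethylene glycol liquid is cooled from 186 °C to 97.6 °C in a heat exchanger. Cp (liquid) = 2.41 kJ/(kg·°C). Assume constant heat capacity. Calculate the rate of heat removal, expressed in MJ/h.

Q = ṁ·Cp·ΔT = 17.70 × 2.41 × (97.6 − 186) = -3770.9 kJ/s
Cooling duty = 13575 MJ/h

Q_c = 13600 MJ/h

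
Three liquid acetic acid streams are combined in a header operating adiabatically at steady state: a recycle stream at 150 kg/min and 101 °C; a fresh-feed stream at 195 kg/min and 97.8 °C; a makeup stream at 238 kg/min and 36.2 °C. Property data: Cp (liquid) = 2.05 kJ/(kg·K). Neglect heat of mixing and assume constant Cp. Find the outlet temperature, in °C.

T_out = 73.5 °C

Adiabatic, steady state ⇒ Σ ṁᵢCp,ᵢ(T_out − Tᵢ) = 0
T_out = Σ ṁᵢCp,ᵢTᵢ / Σ ṁᵢCp,ᵢ
      = 87815 / 1195.1 = 73.476 °C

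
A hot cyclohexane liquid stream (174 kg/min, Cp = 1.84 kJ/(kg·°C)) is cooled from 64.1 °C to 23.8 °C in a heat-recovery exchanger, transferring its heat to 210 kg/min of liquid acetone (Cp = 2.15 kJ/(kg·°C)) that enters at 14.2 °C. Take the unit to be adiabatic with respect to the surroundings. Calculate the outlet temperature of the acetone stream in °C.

T_c,out = 42.8 °C

Heat released by hot stream: Q = 174 × 1.84 × (64.1 − 23.8) = 12902 kJ/min
Energy balance on cold side (adiabatic exchanger): Q = ṁ_c·Cp_c·(T_c,out − T_c,in)
T_c,out = 14.2 + 12902/(210 × 2.15) = 42.777 °C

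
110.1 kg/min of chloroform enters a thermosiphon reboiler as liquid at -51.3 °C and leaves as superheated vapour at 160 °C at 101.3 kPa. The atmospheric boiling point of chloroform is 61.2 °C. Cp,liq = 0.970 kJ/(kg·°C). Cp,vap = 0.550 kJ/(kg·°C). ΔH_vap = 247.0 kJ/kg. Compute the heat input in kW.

liquid -51.3→61.2 °C: 109.12 kJ/kg
vaporisation at 61.2 °C: 247 kJ/kg
vapour 61.2→160 °C: 54.34 kJ/kg
Δh = 109.12 + 247 + 54.34 = 410.47 kJ/kg
Q = ṁ·Δh = 110.1 kg/min × 410.47 kJ/kg = 45192 kJ/min
|Q| = 753.2 kW

Q = 753 kW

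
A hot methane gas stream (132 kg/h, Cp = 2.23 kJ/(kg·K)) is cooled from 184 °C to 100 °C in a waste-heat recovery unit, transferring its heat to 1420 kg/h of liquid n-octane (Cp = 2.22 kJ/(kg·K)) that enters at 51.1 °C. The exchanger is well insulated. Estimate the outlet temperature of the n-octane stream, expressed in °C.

Heat released by hot stream: Q = 132 × 2.23 × (184 − 100) = 24726 kJ/h
Energy balance on cold side (adiabatic exchanger): Q = ṁ_c·Cp_c·(T_c,out − T_c,in)
T_c,out = 51.1 + 24726/(1420 × 2.22) = 58.944 °C

T_c,out = 58.9 °C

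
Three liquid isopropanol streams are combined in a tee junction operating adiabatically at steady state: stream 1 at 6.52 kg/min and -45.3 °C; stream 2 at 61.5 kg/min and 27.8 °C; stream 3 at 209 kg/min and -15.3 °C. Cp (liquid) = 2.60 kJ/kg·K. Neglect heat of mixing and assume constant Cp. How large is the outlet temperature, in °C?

T_out = -6.44 °C

Energy balance with Q = 0: Σ ṁᵢCp,ᵢ(T_out − Tᵢ) = 0
T_out = Σ ṁᵢCp,ᵢTᵢ / Σ ṁᵢCp,ᵢ
      = -4636.7 / 720.25 = -6.4376 °C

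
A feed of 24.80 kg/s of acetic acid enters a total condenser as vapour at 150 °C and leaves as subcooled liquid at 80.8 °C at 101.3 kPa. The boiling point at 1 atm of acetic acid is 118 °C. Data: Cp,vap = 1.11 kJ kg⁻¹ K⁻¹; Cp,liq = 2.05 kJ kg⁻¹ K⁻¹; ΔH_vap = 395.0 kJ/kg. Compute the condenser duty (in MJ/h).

vapour 150→118 °C: -35.52 kJ/kg
condensation at 118 °C: -395 kJ/kg
liquid 118→80.8 °C: -76.26 kJ/kg
Δh = -35.52 + -395 + -76.26 = -506.78 kJ/kg
Q = ṁ·Δh = 24.80 kg/s × -506.78 kJ/kg = -12568 kJ/s
|Q| = 12568 kW = 45245 MJ/h

Q_c = 45200 MJ/h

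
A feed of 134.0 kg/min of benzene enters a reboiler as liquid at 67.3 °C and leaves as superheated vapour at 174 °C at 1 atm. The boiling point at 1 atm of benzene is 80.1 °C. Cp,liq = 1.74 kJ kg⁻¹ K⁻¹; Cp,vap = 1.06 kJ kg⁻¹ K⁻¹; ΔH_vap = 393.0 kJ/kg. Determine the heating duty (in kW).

liquid 67.3→80.1 °C: 22.272 kJ/kg
vaporisation at 80.1 °C: 393 kJ/kg
vapour 80.1→174 °C: 99.534 kJ/kg
Δh = 22.272 + 393 + 99.534 = 514.81 kJ/kg
Q = ṁ·Δh = 134.0 kg/min × 514.81 kJ/kg = 68984 kJ/min
|Q| = 1149.7 kW

Q = 1150 kW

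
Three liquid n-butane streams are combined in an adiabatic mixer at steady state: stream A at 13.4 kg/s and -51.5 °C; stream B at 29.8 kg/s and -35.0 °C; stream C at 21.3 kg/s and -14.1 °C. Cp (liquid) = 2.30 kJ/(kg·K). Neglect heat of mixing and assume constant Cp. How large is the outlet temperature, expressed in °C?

Adiabatic, steady state ⇒ Σ ṁᵢCp,ᵢ(T_out − Tᵢ) = 0
T_out = Σ ṁᵢCp,ᵢTᵢ / Σ ṁᵢCp,ᵢ
      = -4676.9 / 148.35 = -31.526 °C

T_out = -31.5 °C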